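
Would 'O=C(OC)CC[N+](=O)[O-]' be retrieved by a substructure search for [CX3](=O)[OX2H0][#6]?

The pattern [CX3](=O)[OX2H0][#6] describes a carbonyl carbon bonded to an oxygen that is itself bonded to carbon (no H on that O) — an ester.
The molecule carries a methyl-ester group (-C(=O)OCH3), whose atoms satisfy every constraint of the query, so the pattern matches.

Yes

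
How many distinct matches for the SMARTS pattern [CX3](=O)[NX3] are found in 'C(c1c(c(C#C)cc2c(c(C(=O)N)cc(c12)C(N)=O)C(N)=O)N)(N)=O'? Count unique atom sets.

4

[CX3](=O)[NX3] is the SMARTS for an amide: a carbonyl carbon bonded to a trivalent nitrogen.
The molecule carries 4 separate instances of a primary amide (-C(=O)NH2) meeting every constraint; each maps to a distinct set of atoms, giving 4 matches.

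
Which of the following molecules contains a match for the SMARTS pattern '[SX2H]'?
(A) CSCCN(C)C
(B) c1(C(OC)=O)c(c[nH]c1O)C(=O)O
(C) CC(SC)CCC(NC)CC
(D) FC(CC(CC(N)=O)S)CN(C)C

[SX2H] describes an aliphatic sulfur with two connections, one being H (a thiol).
(A) has a methylthio ether (-SCH3) but the sulfur has H0 (bonded to two carbons), not H1.
(B) has a hydroxyl group (-OH) but it is an -OH, not an -SH.
(C) has a methylthio ether (-SCH3) but the sulfur has H0 (bonded to two carbons), not H1.
(D) contains a thiol (-SH), which satisfies every atom and bond constraint.
So the answer is (D).

D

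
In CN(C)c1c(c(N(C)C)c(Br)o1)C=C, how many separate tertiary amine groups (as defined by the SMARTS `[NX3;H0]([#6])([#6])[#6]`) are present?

2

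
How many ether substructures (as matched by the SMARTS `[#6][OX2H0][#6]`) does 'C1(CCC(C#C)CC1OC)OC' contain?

[#6][OX2H0][#6] is the SMARTS for an ether: an aliphatic oxygen bridging two carbons with no H on the oxygen.
The molecule carries 2 separate instances of a methoxy ether (-OCH3) meeting every constraint; each maps to a distinct set of atoms, giving 2 matches.

2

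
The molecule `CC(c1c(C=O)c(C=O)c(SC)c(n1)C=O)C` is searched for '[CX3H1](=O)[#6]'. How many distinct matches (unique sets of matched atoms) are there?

3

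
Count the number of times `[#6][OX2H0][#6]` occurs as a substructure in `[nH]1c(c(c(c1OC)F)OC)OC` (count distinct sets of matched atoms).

[#6][OX2H0][#6] is the SMARTS for an ether: an aliphatic oxygen bridging two carbons with no H on the oxygen.
The molecule carries 3 separate instances of a methoxy ether (-OCH3) meeting every constraint; each maps to a distinct set of atoms, giving 3 matches.

3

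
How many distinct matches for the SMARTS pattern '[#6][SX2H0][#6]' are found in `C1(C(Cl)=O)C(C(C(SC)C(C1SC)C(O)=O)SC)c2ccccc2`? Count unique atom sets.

3

[#6][SX2H0][#6] is the SMARTS for a thioether: an aliphatic sulfur bridging two carbons with no H on the sulfur.
The molecule carries 3 separate instances of a methylthio ether (-SCH3) meeting every constraint; each maps to a distinct set of atoms, giving 3 matches.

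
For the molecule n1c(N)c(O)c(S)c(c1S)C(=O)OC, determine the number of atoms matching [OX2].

Check the 14 heavy atoms by environment: 1× n (aromatic, X2) → no; 5× c (aromatic, X3) → no; 2× O (X2) → match; 1× C (X3) → no; 1× O (X1) → no; 1× C (X4) → no; 1× N (X3) → no; 2× S (X2) → no.
That gives 2 matching atoms.

2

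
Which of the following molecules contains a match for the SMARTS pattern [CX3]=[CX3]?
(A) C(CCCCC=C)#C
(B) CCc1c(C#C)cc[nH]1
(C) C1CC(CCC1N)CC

A

[CX3]=[CX3] describes a non-aromatic C=C double bond between two sp2 carbons (an alkene).
(A) contains a vinyl group (-CH=CH2), which satisfies every atom and bond constraint.
(B) has an ethyl group (-CH2CH3) but its C-C bond is a single bond between CX4 carbons, not CX3=CX3.
(C) has an ethyl group (-CH2CH3) but its C-C bond is a single bond between CX4 carbons, not CX3=CX3.
So the answer is (A).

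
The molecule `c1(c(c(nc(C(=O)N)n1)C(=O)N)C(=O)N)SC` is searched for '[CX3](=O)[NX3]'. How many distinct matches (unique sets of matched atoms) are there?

3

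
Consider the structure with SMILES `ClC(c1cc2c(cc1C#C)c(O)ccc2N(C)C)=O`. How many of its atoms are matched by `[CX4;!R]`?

Check the 19 heavy atoms by environment: 10× c (aromatic, X3, in 6-ring) → no; 1× O (X2, acyclic) → no; 1× N (X3, acyclic) → no; 2× C (X4, acyclic) → match; 2× C (X2, acyclic) → no; 1× C (X3, acyclic) → no; 1× O (X1, acyclic) → no; 1× Cl (X1, acyclic) → no.
That gives 2 matching atoms.

2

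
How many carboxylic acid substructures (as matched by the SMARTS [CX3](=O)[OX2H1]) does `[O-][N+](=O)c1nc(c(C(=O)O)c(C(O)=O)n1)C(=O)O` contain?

[CX3](=O)[OX2H1] is the SMARTS for a carboxylic acid: an sp2 carbon double-bonded to O and single-bonded to an -OH oxygen.
The molecule carries 3 separate instances of a carboxylic acid group (-C(=O)OH) meeting every constraint; each maps to a distinct set of atoms, giving 3 matches.

3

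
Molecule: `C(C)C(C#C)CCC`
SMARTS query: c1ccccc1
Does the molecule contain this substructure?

The pattern c1ccccc1 describes six aromatic carbons in a ring — a benzene ring.
The closest candidate here is a methyl group (-CH3), but no six-membered all-carbon aromatic ring is present. No other fragment satisfies the full query, so there is no match.

No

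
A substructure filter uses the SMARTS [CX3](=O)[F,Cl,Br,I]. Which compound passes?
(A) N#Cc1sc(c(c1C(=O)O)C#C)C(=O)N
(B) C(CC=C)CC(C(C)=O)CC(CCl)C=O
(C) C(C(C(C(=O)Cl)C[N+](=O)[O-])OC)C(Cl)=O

C

[CX3](=O)[F,Cl,Br,I] describes a carbonyl carbon bonded to a halogen (an acyl halide).
(A) has a carboxylic acid group (-C(=O)OH) but the carbonyl is bonded to -OH, not to a halogen.
(B) has a chloro substituent but the Cl is not on a carbonyl carbon.
(C) contains an acyl chloride (-C(=O)Cl), which satisfies every atom and bond constraint.
So the answer is (C).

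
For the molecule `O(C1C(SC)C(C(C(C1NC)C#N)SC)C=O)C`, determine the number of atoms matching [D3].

6

The query [D3] means: atom with exactly three heavy-atom neighbours.
Check the 18 heavy atoms by environment: 6× C (D3) → match; 1× N (D2) → no; 4× C (D1) → no; 1× O (D2) → no; 2× S (D2) → no; 2× C (D2) → no; 1× O (D1) → no; 1× N (D1) → no.
That gives 6 matching atoms.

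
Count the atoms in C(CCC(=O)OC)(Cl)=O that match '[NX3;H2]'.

0

Check the 9 heavy atoms by environment: 2× C (H2, X4) → no; 2× C (H0, X3) → no; 2× O (H0, X1) → no; 1× O (H0, X2) → no; 1× C (H3, X4) → no; 1× Cl (H0, X1) → no.
No environment satisfies the query, so 0 matching atoms.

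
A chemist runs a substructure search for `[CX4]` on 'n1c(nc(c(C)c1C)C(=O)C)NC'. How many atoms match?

The query [CX4] means: C with X4: aliphatic carbon with exactly 4 total connections (bonds + H).
Check the 13 heavy atoms by environment: 2× n (aromatic, X2) → no; 4× c (aromatic, X3) → no; 1× C (X3) → no; 1× O (X1) → no; 4× C (X4) → match; 1× N (X3) → no.
That gives 4 matching atoms.

4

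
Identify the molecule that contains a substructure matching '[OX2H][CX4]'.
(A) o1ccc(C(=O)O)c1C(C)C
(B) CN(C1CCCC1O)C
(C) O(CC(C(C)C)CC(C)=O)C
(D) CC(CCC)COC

B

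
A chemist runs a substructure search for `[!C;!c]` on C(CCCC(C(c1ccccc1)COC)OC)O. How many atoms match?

The query [!C;!c] means: neither aliphatic nor aromatic carbon — same as [!#6].
Check the 18 heavy atoms by environment: 9× C → no; 3× O → match; 6× c (aromatic) → no.
That gives 3 matching atoms.

3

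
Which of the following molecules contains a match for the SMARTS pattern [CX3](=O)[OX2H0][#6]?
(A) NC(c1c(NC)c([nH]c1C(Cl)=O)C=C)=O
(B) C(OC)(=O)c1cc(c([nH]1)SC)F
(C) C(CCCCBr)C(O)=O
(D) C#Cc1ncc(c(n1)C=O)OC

[CX3](=O)[OX2H0][#6] describes a carbonyl carbon bonded to an oxygen that is itself bonded to carbon (no H on that O) (an ester).
(A) has a primary amide (-C(=O)NH2) but the carbonyl is bonded to N, not to an O-C linkage.
(B) contains a methyl-ester group (-C(=O)OCH3), which satisfies every atom and bond constraint.
(C) has a carboxylic acid group (-C(=O)OH) but the singly-bonded O carries H (OX2H1, not H0).
(D) has a methoxy ether (-OCH3) but the ether oxygen is not adjacent to a C=O carbon.
So the answer is (B).

B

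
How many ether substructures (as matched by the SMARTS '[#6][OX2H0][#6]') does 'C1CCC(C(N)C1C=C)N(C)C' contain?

[#6][OX2H0][#6] is the SMARTS for an ether: an aliphatic oxygen bridging two carbons with no H on the oxygen.
No fragment in the molecule satisfies every constraint, giving 0 matches.

0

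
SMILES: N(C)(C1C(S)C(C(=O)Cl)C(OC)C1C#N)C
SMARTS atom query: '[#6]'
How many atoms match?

Check the 16 heavy atoms by environment: 10× C → match; 2× O → no; 2× N → no; 1× S → no; 1× Cl → no.
That gives 10 matching atoms.

10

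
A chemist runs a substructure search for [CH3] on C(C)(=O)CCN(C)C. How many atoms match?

3

Check the 8 heavy atoms by environment: 2× C (H2) → no; 1× C (H0) → no; 1× O (H0) → no; 3× C (H3) → match; 1× N (H0) → no.
That gives 3 matching atoms.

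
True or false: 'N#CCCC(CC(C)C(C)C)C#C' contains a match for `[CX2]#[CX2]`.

The pattern [CX2]#[CX2] describes a carbon-carbon triple bond — an alkyne.
The molecule carries an ethynyl group (-C#CH), whose atoms satisfy every constraint of the query, so the pattern matches.

True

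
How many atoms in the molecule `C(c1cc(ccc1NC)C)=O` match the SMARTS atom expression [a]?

Check the 11 heavy atoms by environment: 6× c (aromatic) → match; 3× C → no; 1× O → no; 1× N → no.
That gives 6 matching atoms.

6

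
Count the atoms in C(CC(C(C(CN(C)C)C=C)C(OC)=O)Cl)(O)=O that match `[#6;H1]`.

4

The query [#6;H1] means: any carbon bearing exactly one hydrogen.
Check the 18 heavy atoms by environment: 3× C (H2) → no; 4× C (H1) → match; 1× Cl (H0) → no; 1× N (H0) → no; 3× C (H3) → no; 2× C (H0) → no; 3× O (H0) → no; 1× O (H1) → no.
That gives 4 matching atoms.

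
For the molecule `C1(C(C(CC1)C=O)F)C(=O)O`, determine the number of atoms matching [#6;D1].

The query [#6;D1] means: carbon bonded to exactly one heavy atom.
Check the 11 heavy atoms by environment: 4× C (D3) → no; 3× C (D2) → no; 3× O (D1) → no; 1× F (D1) → no.
No environment satisfies the query, so 0 matching atoms.

0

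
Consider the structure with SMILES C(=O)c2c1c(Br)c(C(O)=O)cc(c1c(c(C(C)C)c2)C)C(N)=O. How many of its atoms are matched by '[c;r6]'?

10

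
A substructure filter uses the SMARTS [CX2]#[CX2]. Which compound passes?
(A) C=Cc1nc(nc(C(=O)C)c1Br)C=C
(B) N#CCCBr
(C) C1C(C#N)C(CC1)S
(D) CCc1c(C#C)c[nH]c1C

D

[CX2]#[CX2] describes a carbon-carbon triple bond (an alkyne).
(A) has a vinyl group (-CH=CH2) but the C=C is a double bond; both carbons are CX3, not CX2.
(B) has a nitrile (-C#N) but the triple bond is C#N, not C#C.
(C) has a nitrile (-C#N) but the triple bond is C#N, not C#C.
(D) contains an ethynyl group (-C#CH), which satisfies every atom and bond constraint.
So the answer is (D).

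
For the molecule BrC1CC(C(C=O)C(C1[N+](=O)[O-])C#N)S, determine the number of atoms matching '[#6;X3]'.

1

Check the 15 heavy atoms by environment: 6× C (X4) → no; 1× N (charge +1, X3) → no; 1× O (charge -1, X1) → no; 2× O (X1) → no; 1× Br (X1) → no; 1× C (X3) → match; 1× S (X2) → no; 1× C (X2) → no; 1× N (X1) → no.
That gives 1 matching atom.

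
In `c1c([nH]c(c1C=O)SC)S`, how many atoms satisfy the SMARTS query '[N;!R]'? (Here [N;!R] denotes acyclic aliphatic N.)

0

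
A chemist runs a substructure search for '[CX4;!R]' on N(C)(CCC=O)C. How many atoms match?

The query [CX4;!R] means: aliphatic carbon with four total connections, not in a ring.
Check the 7 heavy atoms by environment: 4× C (X4, acyclic) → match; 1× N (X3, acyclic) → no; 1× C (X3, acyclic) → no; 1× O (X1, acyclic) → no.
That gives 4 matching atoms.

4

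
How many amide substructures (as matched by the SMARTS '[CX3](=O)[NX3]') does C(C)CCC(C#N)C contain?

0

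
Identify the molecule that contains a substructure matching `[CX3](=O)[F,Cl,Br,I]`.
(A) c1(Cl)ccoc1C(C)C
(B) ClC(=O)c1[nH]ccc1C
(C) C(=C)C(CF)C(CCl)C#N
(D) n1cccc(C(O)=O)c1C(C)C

B

[CX3](=O)[F,Cl,Br,I] describes a carbonyl carbon bonded to a halogen (an acyl halide).
(A) has a chloro substituent but the Cl is not on a carbonyl carbon.
(B) contains an acyl chloride (-C(=O)Cl), which satisfies every atom and bond constraint.
(C) has a chloro substituent but the Cl is not on a carbonyl carbon.
(D) has a carboxylic acid group (-C(=O)OH) but the carbonyl is bonded to -OH, not to a halogen.
So the answer is (B).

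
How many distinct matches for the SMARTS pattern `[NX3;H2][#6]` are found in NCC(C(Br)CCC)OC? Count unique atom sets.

[NX3;H2][#6] is the SMARTS for a primary amine: a trivalent nitrogen with two H attached to carbon.
Exactly one fragment in the molecule meets all constraints, giving 1 match.

1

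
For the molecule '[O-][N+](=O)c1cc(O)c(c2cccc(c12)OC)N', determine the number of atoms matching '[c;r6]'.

10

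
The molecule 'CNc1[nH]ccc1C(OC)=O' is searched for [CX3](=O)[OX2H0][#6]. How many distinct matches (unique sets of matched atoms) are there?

1

[CX3](=O)[OX2H0][#6] is the SMARTS for an ester: a carbonyl carbon bonded to an oxygen that is itself bonded to carbon (no H on that O).
Exactly one fragment in the molecule meets all constraints, giving 1 match.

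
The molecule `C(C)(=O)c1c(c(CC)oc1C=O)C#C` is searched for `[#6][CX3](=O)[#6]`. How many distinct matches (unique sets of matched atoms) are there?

1

[#6][CX3](=O)[#6] is the SMARTS for a ketone: a carbonyl carbon (no H) flanked by two carbons.
Exactly one fragment in the molecule meets all constraints, giving 1 match.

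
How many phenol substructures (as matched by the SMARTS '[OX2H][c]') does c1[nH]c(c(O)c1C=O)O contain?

2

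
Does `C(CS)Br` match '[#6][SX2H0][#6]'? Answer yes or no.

No

The pattern [#6][SX2H0][#6] describes an aliphatic sulfur bridging two carbons with no H on the sulfur — a thioether.
The closest candidate here is a thiol (-SH), but the sulfur has H1, not H0 bridging two carbons. No other fragment satisfies the full query, so there is no match.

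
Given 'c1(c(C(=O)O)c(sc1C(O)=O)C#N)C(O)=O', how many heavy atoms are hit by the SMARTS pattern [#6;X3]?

7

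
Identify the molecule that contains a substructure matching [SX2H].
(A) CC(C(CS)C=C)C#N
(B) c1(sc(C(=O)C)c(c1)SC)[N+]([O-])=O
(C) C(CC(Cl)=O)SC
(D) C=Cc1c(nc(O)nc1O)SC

A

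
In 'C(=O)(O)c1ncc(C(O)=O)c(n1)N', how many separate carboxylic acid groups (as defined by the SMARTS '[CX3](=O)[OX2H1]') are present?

[CX3](=O)[OX2H1] is the SMARTS for a carboxylic acid: an sp2 carbon double-bonded to O and single-bonded to an -OH oxygen.
The molecule carries 2 separate instances of a carboxylic acid group (-C(=O)OH) meeting every constraint; each maps to a distinct set of atoms, giving 2 matches.

2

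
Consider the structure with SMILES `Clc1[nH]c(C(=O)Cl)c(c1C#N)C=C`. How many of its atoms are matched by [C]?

4

Check the 13 heavy atoms by environment: 1× n (aromatic) → no; 4× c (aromatic) → no; 2× Cl → no; 4× C → match; 1× O → no; 1× N → no.
That gives 4 matching atoms.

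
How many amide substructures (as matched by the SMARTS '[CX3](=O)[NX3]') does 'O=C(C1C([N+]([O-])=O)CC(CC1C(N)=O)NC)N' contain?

[CX3](=O)[NX3] is the SMARTS for an amide: a carbonyl carbon bonded to a trivalent nitrogen.
The molecule carries 2 separate instances of a primary amide (-C(=O)NH2) meeting every constraint; each maps to a distinct set of atoms, giving 2 matches.

2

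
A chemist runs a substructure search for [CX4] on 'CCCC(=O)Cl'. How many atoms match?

Check the 6 heavy atoms by environment: 3× C (X4) → match; 1× C (X3) → no; 1× O (X1) → no; 1× Cl (X1) → no.
That gives 3 matching atoms.

3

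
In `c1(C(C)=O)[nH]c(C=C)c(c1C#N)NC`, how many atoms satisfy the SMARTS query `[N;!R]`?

2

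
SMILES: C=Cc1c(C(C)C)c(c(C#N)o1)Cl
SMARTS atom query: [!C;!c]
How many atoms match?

3

Check the 13 heavy atoms by environment: 1× o (aromatic) → match; 4× c (aromatic) → no; 6× C → no; 1× Cl → match; 1× N → match.
Summing the matching environments: 1 + 1 + 1 = 3 matching atoms.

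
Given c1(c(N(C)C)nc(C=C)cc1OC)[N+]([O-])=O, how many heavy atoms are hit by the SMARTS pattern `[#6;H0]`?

The query [#6;H0] means: any carbon with no attached hydrogen.
Check the 16 heavy atoms by environment: 1× n (aromatic, H0) → no; 4× c (aromatic, H0) → match; 1× c (aromatic, H1) → no; 2× O (H0) → no; 3× C (H3) → no; 1× N (H0) → no; 1× C (H1) → no; 1× C (H2) → no; 1× N (charge +1, H0) → no; 1× O (charge -1, H0) → no.
That gives 4 matching atoms.

4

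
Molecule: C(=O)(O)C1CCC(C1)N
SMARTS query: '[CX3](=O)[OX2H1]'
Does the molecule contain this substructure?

Yes

The pattern [CX3](=O)[OX2H1] describes an sp2 carbon double-bonded to O and single-bonded to an -OH oxygen — a carboxylic acid.
The molecule carries a carboxylic acid group (-C(=O)OH), whose atoms satisfy every constraint of the query, so the pattern matches.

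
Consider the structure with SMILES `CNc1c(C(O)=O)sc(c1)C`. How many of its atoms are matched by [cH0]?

3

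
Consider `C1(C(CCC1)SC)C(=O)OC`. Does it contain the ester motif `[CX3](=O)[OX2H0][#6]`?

Yes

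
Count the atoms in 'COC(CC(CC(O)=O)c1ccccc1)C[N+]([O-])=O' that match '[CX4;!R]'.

6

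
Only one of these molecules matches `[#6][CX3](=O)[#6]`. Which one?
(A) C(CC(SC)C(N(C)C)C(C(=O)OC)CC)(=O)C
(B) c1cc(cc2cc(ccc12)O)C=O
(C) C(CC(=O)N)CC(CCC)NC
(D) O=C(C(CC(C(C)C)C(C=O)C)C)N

A

[#6][CX3](=O)[#6] describes a carbonyl carbon (no H) flanked by two carbons (a ketone).
(A) contains an acetyl/ketone group (-C(=O)CH3), which satisfies every atom and bond constraint.
(B) has an aldehyde (-CHO) but the carbonyl carbon has H1, so it is not flanked by two carbons.
(C) has a primary amide (-C(=O)NH2) but one neighbour of the carbonyl carbon is N, not C.
(D) has a primary amide (-C(=O)NH2) but one neighbour of the carbonyl carbon is N, not C.
So the answer is (A).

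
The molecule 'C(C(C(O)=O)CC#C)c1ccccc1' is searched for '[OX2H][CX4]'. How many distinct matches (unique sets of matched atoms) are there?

[OX2H][CX4] is the SMARTS for an aliphatic alcohol: a hydroxyl oxygen bound to an sp3 (X4) carbon.
The molecule has a carboxylic acid group (-C(=O)OH), but the -OH is on a CX3 carbonyl carbon, not a CX4 carbon; nothing else fits, so there are 0 matches.

0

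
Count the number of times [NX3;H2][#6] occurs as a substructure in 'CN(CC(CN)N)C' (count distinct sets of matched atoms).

2

[NX3;H2][#6] is the SMARTS for a primary amine: a trivalent nitrogen with two H attached to carbon.
The molecule carries 2 separate instances of a primary amino group (-NH2) meeting every constraint; each maps to a distinct set of atoms, giving 2 matches.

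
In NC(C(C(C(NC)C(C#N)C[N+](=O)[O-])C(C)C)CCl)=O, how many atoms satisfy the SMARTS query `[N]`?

4

The query [N] means: uppercase N matches aliphatic (non-aromatic) nitrogen only.
Check the 20 heavy atoms by environment: 12× C → no; 2× O → no; 3× N → match; 1× Cl → no; 1× N (charge +1) → match; 1× O (charge -1) → no.
Summing the matching environments: 3 + 1 = 4 matching atoms.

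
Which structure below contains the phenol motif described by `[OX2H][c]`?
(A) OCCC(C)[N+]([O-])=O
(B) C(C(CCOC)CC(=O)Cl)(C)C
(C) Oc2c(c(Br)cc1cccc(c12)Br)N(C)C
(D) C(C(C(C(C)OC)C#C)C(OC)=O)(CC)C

C

[OX2H][c] describes a hydroxyl oxygen attached to an aromatic carbon (a phenol).
(A) has a hydroxyl group (-OH) but the -OH is on an aliphatic carbon, not an aromatic c.
(B) has a methoxy ether (-OCH3) but the oxygen has H0, not H1.
(C) contains a hydroxyl group (-OH), which satisfies every atom and bond constraint.
(D) has a methoxy ether (-OCH3) but the oxygen has H0, not H1.
So the answer is (C).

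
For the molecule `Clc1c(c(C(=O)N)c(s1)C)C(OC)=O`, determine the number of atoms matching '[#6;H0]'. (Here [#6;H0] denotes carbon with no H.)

6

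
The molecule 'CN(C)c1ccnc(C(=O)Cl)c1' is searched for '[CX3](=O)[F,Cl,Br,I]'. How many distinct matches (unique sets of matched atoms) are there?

1

[CX3](=O)[F,Cl,Br,I] is the SMARTS for an acyl halide: a carbonyl carbon bonded to a halogen.
Exactly one fragment in the molecule meets all constraints, giving 1 match.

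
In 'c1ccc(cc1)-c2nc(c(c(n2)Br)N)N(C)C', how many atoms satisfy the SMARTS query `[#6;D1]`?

2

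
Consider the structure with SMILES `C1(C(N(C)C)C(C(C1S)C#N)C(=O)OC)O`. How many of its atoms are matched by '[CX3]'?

The query [CX3] means: C with X3: aliphatic carbon with exactly 3 total connections.
Check the 16 heavy atoms by environment: 8× C (X4) → no; 1× C (X2) → no; 1× N (X1) → no; 1× S (X2) → no; 1× N (X3) → no; 2× O (X2) → no; 1× C (X3) → match; 1× O (X1) → no.
That gives 1 matching atom.

1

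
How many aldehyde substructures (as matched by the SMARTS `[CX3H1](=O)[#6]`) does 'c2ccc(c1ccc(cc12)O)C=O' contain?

[CX3H1](=O)[#6] is the SMARTS for an aldehyde: an sp2 carbon with one H, double-bonded to O and single-bonded to carbon.
Exactly one fragment in the molecule meets all constraints, giving 1 match.

1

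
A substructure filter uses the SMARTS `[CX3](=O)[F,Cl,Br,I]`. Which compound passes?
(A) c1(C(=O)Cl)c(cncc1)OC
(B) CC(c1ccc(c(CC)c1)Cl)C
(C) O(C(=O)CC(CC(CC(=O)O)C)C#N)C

[CX3](=O)[F,Cl,Br,I] describes a carbonyl carbon bonded to a halogen (an acyl halide).
(A) contains an acyl chloride (-C(=O)Cl), which satisfies every atom and bond constraint.
(B) has a chloro substituent but the Cl is not on a carbonyl carbon.
(C) has a methyl-ester group (-C(=O)OCH3) but the carbonyl is bonded to -O-C, not to a halogen.
So the answer is (A).

A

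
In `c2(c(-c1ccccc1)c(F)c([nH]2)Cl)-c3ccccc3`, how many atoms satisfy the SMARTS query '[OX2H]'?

The query [OX2H] means: aliphatic oxygen with two connections, one of which is H — an -OH oxygen.
Check the 19 heavy atoms by environment: 1× n (aromatic, H1, X3) → no; 6× c (aromatic, H0, X3) → no; 1× Cl (H0, X1) → no; 10× c (aromatic, H1, X3) → no; 1× F (H0, X1) → no.
No environment satisfies the query, so 0 matching atoms.

0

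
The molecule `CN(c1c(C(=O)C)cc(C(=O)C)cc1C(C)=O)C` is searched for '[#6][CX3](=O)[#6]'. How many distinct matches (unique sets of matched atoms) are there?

3

[#6][CX3](=O)[#6] is the SMARTS for a ketone: a carbonyl carbon (no H) flanked by two carbons.
The molecule carries 3 separate instances of an acetyl/ketone group (-C(=O)CH3) meeting every constraint; each maps to a distinct set of atoms, giving 3 matches.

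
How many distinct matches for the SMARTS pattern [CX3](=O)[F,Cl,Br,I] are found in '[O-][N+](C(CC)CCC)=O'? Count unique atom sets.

[CX3](=O)[F,Cl,Br,I] is the SMARTS for an acyl halide: a carbonyl carbon bonded to a halogen.
No fragment in the molecule satisfies every constraint, giving 0 matches.

0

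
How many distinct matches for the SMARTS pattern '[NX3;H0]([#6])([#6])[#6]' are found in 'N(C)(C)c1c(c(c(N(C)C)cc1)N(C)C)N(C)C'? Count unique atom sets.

4

[NX3;H0]([#6])([#6])[#6] is the SMARTS for a tertiary amine: a trivalent nitrogen with no H, bonded to three carbons.
The molecule carries 4 separate instances of a dimethylamino group (-N(CH3)2) meeting every constraint; each maps to a distinct set of atoms, giving 4 matches.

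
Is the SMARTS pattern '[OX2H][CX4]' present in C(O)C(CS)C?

The pattern [OX2H][CX4] describes a hydroxyl oxygen bound to an sp3 (X4) carbon — an aliphatic alcohol.
The molecule carries a hydroxyl group (-OH), whose atoms satisfy every constraint of the query, so the pattern matches.

Yes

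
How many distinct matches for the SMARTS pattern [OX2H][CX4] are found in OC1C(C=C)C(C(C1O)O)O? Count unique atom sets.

4

[OX2H][CX4] is the SMARTS for an aliphatic alcohol: a hydroxyl oxygen bound to an sp3 (X4) carbon.
The molecule carries 4 separate instances of a hydroxyl group (-OH) meeting every constraint; each maps to a distinct set of atoms, giving 4 matches.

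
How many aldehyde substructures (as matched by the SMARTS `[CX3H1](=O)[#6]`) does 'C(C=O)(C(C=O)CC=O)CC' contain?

[CX3H1](=O)[#6] is the SMARTS for an aldehyde: an sp2 carbon with one H, double-bonded to O and single-bonded to carbon.
The molecule carries 3 separate instances of an aldehyde (-CHO) meeting every constraint; each maps to a distinct set of atoms, giving 3 matches.

3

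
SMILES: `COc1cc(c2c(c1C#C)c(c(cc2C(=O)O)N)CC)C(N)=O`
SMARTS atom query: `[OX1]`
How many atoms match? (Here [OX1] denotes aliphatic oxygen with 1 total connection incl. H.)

2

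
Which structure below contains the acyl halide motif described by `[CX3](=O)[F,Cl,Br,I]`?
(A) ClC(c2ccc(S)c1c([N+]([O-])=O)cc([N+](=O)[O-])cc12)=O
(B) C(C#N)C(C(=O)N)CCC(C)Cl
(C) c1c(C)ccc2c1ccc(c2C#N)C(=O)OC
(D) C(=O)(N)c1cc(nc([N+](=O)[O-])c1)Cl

[CX3](=O)[F,Cl,Br,I] describes a carbonyl carbon bonded to a halogen (an acyl halide).
(A) contains an acyl chloride (-C(=O)Cl), which satisfies every atom and bond constraint.
(B) has a chloro substituent but the Cl is not on a carbonyl carbon.
(C) has a methyl-ester group (-C(=O)OCH3) but the carbonyl is bonded to -O-C, not to a halogen.
(D) has a chloro substituent but the Cl is not on a carbonyl carbon.
So the answer is (A).

A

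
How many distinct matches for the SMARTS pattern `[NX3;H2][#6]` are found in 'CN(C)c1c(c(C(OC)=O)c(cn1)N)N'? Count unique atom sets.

2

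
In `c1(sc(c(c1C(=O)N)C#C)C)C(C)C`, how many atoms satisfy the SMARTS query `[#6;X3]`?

The query [#6;X3] means: any carbon (aromatic or not) with three total connections.
Check the 14 heavy atoms by environment: 1× s (aromatic, X2) → no; 4× c (aromatic, X3) → match; 4× C (X4) → no; 2× C (X2) → no; 1× C (X3) → match; 1× O (X1) → no; 1× N (X3) → no.
Summing the matching environments: 4 + 1 = 5 matching atoms.

5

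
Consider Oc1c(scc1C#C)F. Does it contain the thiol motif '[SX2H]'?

No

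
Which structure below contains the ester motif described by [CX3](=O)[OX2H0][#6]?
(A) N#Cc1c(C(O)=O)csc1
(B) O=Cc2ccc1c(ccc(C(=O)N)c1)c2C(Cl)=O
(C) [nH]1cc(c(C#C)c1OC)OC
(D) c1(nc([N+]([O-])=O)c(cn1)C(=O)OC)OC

[CX3](=O)[OX2H0][#6] describes a carbonyl carbon bonded to an oxygen that is itself bonded to carbon (no H on that O) (an ester).
(A) has a carboxylic acid group (-C(=O)OH) but the singly-bonded O carries H (OX2H1, not H0).
(B) has a primary amide (-C(=O)NH2) but the carbonyl is bonded to N, not to an O-C linkage.
(C) has a methoxy ether (-OCH3) but the ether oxygen is not adjacent to a C=O carbon.
(D) contains a methyl-ester group (-C(=O)OCH3), which satisfies every atom and bond constraint.
So the answer is (D).

D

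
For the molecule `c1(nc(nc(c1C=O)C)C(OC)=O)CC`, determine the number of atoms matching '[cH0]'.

Check the 15 heavy atoms by environment: 2× n (aromatic, H0) → no; 4× c (aromatic, H0) → match; 1× C (H2) → no; 3× C (H3) → no; 1× C (H1) → no; 3× O (H0) → no; 1× C (H0) → no.
That gives 4 matching atoms.

4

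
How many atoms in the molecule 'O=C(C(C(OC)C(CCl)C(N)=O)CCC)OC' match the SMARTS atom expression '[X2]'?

2

The query [X2] means: any atom with exactly two total connections (bonds + H).
Check the 17 heavy atoms by environment: 9× C (X4) → no; 2× C (X3) → no; 2× O (X1) → no; 1× N (X3) → no; 2× O (X2) → match; 1× Cl (X1) → no.
That gives 2 matching atoms.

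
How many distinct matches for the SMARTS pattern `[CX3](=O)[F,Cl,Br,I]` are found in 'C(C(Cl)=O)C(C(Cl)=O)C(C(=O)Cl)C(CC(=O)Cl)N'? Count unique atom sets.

[CX3](=O)[F,Cl,Br,I] is the SMARTS for an acyl halide: a carbonyl carbon bonded to a halogen.
The molecule carries 4 separate instances of an acyl chloride (-C(=O)Cl) meeting every constraint; each maps to a distinct set of atoms, giving 4 matches.

4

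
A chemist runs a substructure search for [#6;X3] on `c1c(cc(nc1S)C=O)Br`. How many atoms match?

6

The query [#6;X3] means: any carbon (aromatic or not) with three total connections.
Check the 10 heavy atoms by environment: 1× n (aromatic, X2) → no; 5× c (aromatic, X3) → match; 1× Br (X1) → no; 1× C (X3) → match; 1× O (X1) → no; 1× S (X2) → no.
Summing the matching environments: 5 + 1 = 6 matching atoms.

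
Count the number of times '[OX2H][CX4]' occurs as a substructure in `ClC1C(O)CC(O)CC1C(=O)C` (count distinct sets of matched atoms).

2

[OX2H][CX4] is the SMARTS for an aliphatic alcohol: a hydroxyl oxygen bound to an sp3 (X4) carbon.
The molecule carries 2 separate instances of a hydroxyl group (-OH) meeting every constraint; each maps to a distinct set of atoms, giving 2 matches.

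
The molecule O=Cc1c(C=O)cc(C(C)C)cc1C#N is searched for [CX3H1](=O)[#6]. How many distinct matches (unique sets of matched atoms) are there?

2

[CX3H1](=O)[#6] is the SMARTS for an aldehyde: an sp2 carbon with one H, double-bonded to O and single-bonded to carbon.
The molecule carries 2 separate instances of an aldehyde (-CHO) meeting every constraint; each maps to a distinct set of atoms, giving 2 matches.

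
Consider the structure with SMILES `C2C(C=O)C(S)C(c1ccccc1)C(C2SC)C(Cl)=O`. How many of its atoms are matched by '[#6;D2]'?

7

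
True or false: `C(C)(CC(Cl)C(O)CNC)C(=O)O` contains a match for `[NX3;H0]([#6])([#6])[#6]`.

The pattern [NX3;H0]([#6])([#6])[#6] describes a trivalent nitrogen with no H, bonded to three carbons — a tertiary amine.
The closest candidate here is an N-methylamino group (-NHCH3), but the nitrogen still has one H (H1), not H0. No other fragment satisfies the full query, so there is no match.

False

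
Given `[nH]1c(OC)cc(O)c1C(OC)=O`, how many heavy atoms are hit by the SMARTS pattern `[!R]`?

7

The query [!R] means: !R matches any atom not in a ring.
Check the 12 heavy atoms by environment: 1× n (aromatic, in 5-ring) → no; 4× c (aromatic, in 5-ring) → no; 4× O (acyclic) → match; 3× C (acyclic) → match.
Summing the matching environments: 4 + 3 = 7 matching atoms.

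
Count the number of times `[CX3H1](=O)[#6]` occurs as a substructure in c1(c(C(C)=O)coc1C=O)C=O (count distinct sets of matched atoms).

2

[CX3H1](=O)[#6] is the SMARTS for an aldehyde: an sp2 carbon with one H, double-bonded to O and single-bonded to carbon.
The molecule carries 2 separate instances of an aldehyde (-CHO) meeting every constraint; each maps to a distinct set of atoms, giving 2 matches.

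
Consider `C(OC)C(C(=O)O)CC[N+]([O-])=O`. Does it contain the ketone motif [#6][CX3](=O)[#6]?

No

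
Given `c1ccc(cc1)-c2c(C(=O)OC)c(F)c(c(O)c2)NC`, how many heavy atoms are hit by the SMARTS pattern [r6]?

The query [r6] means: r6 matches atoms in a six-membered ring.
Check the 20 heavy atoms by environment: 12× c (aromatic, in 6-ring) → match; 1× N (acyclic) → no; 3× C (acyclic) → no; 3× O (acyclic) → no; 1× F (acyclic) → no.
That gives 12 matching atoms.

12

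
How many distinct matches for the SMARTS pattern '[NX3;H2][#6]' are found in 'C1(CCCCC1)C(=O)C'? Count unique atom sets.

0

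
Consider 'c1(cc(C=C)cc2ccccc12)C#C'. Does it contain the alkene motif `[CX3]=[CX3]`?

The pattern [CX3]=[CX3] describes a non-aromatic C=C double bond between two sp2 carbons — an alkene.
The molecule carries a vinyl group (-CH=CH2), whose atoms satisfy every constraint of the query, so the pattern matches.

Yes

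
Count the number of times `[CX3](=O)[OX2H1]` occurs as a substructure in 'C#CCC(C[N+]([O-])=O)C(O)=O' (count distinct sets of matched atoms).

[CX3](=O)[OX2H1] is the SMARTS for a carboxylic acid: an sp2 carbon double-bonded to O and single-bonded to an -OH oxygen.
Exactly one fragment in the molecule meets all constraints, giving 1 match.

1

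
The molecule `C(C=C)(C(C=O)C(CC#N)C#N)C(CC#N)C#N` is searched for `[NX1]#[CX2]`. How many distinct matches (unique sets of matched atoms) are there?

4

[NX1]#[CX2] is the SMARTS for a nitrile: a nitrogen triple-bonded to a two-connected carbon.
The molecule carries 4 separate instances of a nitrile (-C#N) meeting every constraint; each maps to a distinct set of atoms, giving 4 matches.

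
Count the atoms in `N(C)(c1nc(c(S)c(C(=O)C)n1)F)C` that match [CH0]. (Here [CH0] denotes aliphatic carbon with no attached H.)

The query [CH0] means: aliphatic carbon with no attached hydrogen.
Check the 14 heavy atoms by environment: 2× n (aromatic, H0) → no; 4× c (aromatic, H0) → no; 1× F (H0) → no; 1× S (H1) → no; 1× C (H0) → match; 1× O (H0) → no; 3× C (H3) → no; 1× N (H0) → no.
That gives 1 matching atom.

1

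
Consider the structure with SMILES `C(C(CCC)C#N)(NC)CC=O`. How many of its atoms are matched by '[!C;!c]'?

The query [!C;!c] means: neither aliphatic nor aromatic carbon — same as [!#6].
Check the 12 heavy atoms by environment: 9× C → no; 2× N → match; 1× O → match.
Summing the matching environments: 2 + 1 = 3 matching atoms.

3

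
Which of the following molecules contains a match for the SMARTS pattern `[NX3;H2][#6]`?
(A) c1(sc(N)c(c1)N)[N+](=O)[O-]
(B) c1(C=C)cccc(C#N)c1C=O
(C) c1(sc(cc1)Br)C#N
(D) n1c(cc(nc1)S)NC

A

[NX3;H2][#6] describes a trivalent nitrogen with two H attached to carbon (a primary amine).
(A) contains a primary amino group (-NH2), which satisfies every atom and bond constraint.
(B) has a nitrile (-C#N) but the nitrogen is NX1 (triple-bonded), not NX3 with two H.
(C) has a nitrile (-C#N) but the nitrogen is NX1 (triple-bonded), not NX3 with two H.
(D) has an N-methylamino group (-NHCH3) but the nitrogen bears two carbons and only one H (H1), not H2.
So the answer is (A).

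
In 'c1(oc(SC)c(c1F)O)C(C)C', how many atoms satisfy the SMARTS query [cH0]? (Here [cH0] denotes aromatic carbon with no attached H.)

The query [cH0] means: aromatic carbon with no attached hydrogen (substituted or ring-fusion).
Check the 12 heavy atoms by environment: 1× o (aromatic, H0) → no; 4× c (aromatic, H0) → match; 1× F (H0) → no; 1× O (H1) → no; 1× C (H1) → no; 3× C (H3) → no; 1× S (H0) → no.
That gives 4 matching atoms.

4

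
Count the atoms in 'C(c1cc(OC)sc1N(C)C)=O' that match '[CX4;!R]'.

3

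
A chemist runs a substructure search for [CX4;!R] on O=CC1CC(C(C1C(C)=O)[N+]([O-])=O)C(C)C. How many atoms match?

The query [CX4;!R] means: aliphatic carbon with four total connections, not in a ring.
Check the 16 heavy atoms by environment: 5× C (X4, in 5-ring) → no; 4× C (X4, acyclic) → match; 2× C (X3, acyclic) → no; 3× O (X1, acyclic) → no; 1× N (charge +1, X3, acyclic) → no; 1× O (charge -1, X1, acyclic) → no.
That gives 4 matching atoms.

4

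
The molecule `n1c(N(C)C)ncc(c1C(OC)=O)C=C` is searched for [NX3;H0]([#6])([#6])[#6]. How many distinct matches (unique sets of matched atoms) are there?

[NX3;H0]([#6])([#6])[#6] is the SMARTS for a tertiary amine: a trivalent nitrogen with no H, bonded to three carbons.
Exactly one fragment in the molecule meets all constraints, giving 1 match.

1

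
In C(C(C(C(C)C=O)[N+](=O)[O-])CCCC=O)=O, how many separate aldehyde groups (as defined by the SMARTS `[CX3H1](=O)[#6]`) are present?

3

[CX3H1](=O)[#6] is the SMARTS for an aldehyde: an sp2 carbon with one H, double-bonded to O and single-bonded to carbon.
The molecule carries 3 separate instances of an aldehyde (-CHO) meeting every constraint; each maps to a distinct set of atoms, giving 3 matches.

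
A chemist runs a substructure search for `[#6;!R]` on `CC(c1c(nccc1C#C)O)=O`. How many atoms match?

4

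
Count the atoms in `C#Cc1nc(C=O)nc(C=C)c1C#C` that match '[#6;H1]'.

The query [#6;H1] means: any carbon bearing exactly one hydrogen.
Check the 14 heavy atoms by environment: 2× n (aromatic, H0) → no; 4× c (aromatic, H0) → no; 2× C (H0) → no; 4× C (H1) → match; 1× O (H0) → no; 1× C (H2) → no.
That gives 4 matching atoms.

4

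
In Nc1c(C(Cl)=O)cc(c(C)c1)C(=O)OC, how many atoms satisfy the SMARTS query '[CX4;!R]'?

2

The query [CX4;!R] means: aliphatic carbon with four total connections, not in a ring.
Check the 15 heavy atoms by environment: 6× c (aromatic, X3, in 6-ring) → no; 2× C (X3, acyclic) → no; 2× O (X1, acyclic) → no; 1× O (X2, acyclic) → no; 2× C (X4, acyclic) → match; 1× Cl (X1, acyclic) → no; 1× N (X3, acyclic) → no.
That gives 2 matching atoms.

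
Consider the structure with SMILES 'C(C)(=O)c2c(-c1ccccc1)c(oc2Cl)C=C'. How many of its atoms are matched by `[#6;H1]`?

6

The query [#6;H1] means: any carbon bearing exactly one hydrogen.
Check the 17 heavy atoms by environment: 1× o (aromatic, H0) → no; 5× c (aromatic, H0) → no; 1× Cl (H0) → no; 1× C (H0) → no; 1× O (H0) → no; 1× C (H3) → no; 1× C (H1) → match; 1× C (H2) → no; 5× c (aromatic, H1) → match.
Summing the matching environments: 1 + 5 = 6 matching atoms.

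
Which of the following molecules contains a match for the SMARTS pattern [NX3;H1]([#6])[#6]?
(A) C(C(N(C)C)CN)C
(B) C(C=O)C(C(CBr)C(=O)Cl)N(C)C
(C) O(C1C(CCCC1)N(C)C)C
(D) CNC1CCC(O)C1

[NX3;H1]([#6])[#6] describes a trivalent nitrogen with one H, bonded to two carbons (a secondary amine).
(A) has a primary amino group (-NH2) but the nitrogen has H2 and only one carbon neighbour.
(B) has a dimethylamino group (-N(CH3)2) but the nitrogen has H0, not H1.
(C) has a dimethylamino group (-N(CH3)2) but the nitrogen has H0, not H1.
(D) contains an N-methylamino group (-NHCH3), which satisfies every atom and bond constraint.
So the answer is (D).

D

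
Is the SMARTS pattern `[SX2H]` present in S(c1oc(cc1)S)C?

The pattern [SX2H] describes an aliphatic sulfur with two connections, one being H — a thiol.
The molecule carries a thiol (-SH), whose atoms satisfy every constraint of the query, so the pattern matches.

Yes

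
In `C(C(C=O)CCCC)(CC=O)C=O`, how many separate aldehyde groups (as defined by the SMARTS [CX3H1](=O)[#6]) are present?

3

[CX3H1](=O)[#6] is the SMARTS for an aldehyde: an sp2 carbon with one H, double-bonded to O and single-bonded to carbon.
The molecule carries 3 separate instances of an aldehyde (-CHO) meeting every constraint; each maps to a distinct set of atoms, giving 3 matches.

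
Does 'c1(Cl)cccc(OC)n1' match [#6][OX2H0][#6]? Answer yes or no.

Yes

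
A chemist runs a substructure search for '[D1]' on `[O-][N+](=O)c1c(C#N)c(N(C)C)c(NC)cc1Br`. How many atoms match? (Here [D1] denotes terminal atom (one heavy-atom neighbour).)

The query [D1] means: atom with exactly one heavy-atom neighbour (degree 1).
Check the 17 heavy atoms by environment: 5× c (aromatic, D3) → no; 1× c (aromatic, D2) → no; 1× C (D2) → no; 1× N (D1) → match; 1× N (D3) → no; 3× C (D1) → match; 1× N (D2) → no; 1× N (charge +1, D3) → no; 1× O (charge -1, D1) → match; 1× O (D1) → match; 1× Br (D1) → match.
Summing the matching environments: 1 + 3 + 1 + 1 + 1 = 7 matching atoms.

7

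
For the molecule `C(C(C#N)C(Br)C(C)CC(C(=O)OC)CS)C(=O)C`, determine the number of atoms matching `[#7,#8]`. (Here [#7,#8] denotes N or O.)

4

The query [#7,#8] means: nitrogen or oxygen (comma = OR).
Check the 19 heavy atoms by environment: 13× C → no; 1× N → match; 1× S → no; 1× Br → no; 3× O → match.
Summing the matching environments: 1 + 3 = 4 matching atoms.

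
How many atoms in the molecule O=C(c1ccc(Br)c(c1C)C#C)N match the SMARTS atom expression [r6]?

6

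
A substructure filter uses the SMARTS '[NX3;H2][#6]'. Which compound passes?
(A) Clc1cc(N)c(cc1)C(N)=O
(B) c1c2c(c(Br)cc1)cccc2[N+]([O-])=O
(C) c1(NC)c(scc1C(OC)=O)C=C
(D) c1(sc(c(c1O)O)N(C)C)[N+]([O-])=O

[NX3;H2][#6] describes a trivalent nitrogen with two H attached to carbon (a primary amine).
(A) contains a primary amino group (-NH2), which satisfies every atom and bond constraint.
(B) has a nitro group (-[N+](=O)[O-]) but the nitrogen is [N+] with no H, not NX3H2.
(C) has an N-methylamino group (-NHCH3) but the nitrogen bears two carbons and only one H (H1), not H2.
(D) has a nitro group (-[N+](=O)[O-]) but the nitrogen is [N+] with no H, not NX3H2.
So the answer is (A).

A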